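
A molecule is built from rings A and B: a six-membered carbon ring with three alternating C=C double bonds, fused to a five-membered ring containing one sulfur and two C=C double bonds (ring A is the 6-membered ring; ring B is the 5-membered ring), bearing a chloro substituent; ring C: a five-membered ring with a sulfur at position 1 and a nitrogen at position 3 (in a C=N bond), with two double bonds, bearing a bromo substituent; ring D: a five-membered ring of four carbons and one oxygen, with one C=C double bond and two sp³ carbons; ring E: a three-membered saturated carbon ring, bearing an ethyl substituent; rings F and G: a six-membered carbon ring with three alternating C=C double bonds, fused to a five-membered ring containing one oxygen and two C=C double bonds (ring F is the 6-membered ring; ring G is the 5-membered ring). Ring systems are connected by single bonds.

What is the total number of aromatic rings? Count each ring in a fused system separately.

5

Rings A and B form a fused bicyclic system (with one sulfur) with 9 sp² atoms and 10 π electrons from ring double bonds plus a heteroatom lone pair. 10 = 4(2)+2, so the system is aromatic and both rings count as aromatic (benzothiophene).
Ring C has a continuous p-orbital overlap around the ring; 2 ring double bonds (4 π electrons) plus a heteroatom lone pair (2) give 6 π electrons. Since 6 = 4n+2 (n=1), ring C is aromatic (thiazole).
Ring D has two sp³ carbons, so it is not fully conjugated — not aromatic (2,3-dihydrofuran).
Ring E has only sp³ atoms, so it is not fully conjugated — not aromatic (cyclopropane).
Rings F and G form a fused bicyclic system (with one oxygen) with 9 sp² atoms and 10 π electrons from ring double bonds plus a heteroatom lone pair. 10 = 4(2)+2, so the system is aromatic and both rings count as aromatic (benzofuran).
Aromatic: A, B, C, F, G. Total: 5.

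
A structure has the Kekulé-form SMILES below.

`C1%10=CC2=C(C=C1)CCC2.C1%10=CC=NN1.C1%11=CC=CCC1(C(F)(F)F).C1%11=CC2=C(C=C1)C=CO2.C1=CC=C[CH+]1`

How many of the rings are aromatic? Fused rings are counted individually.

4

The SMILES encodes a six-membered carbon ring with three alternating C=C double bonds, fused to a saturated five-membered carbon ring; a five-membered ring with two adjacent nitrogens (one bearing H, one in a double bond) and two double bonds; a six-membered carbon ring with two conjugated C=C double bonds and two sp³ carbons; a six-membered carbon ring with three alternating C=C double bonds, fused to a five-membered ring containing one oxygen and two C=C double bonds; a five-membered all-carbon ring bearing a positive charge on one carbon, with two C=C double bonds.
The 6-membered ring is fully conjugated (every ring atom contributes a p orbital); 3 ring double bonds give 6 π electrons. 6 = 4(1)+2, so it is aromatic (benzene ring).
The 5-membered ring has three sp³ carbons, so it is not fully conjugated — not aromatic (cyclopentane ring).
The 5-membered ring with two adjacent nitrogens (one N–H, one =N–) has a continuous p-orbital overlap around the ring; 2 ring double bonds (4 π electrons) plus a heteroatom lone pair (2) give 6 π electrons. That satisfies 4n+2 with n=1, so it is aromatic (pyrazole).
The second 6-membered ring has two sp³ carbons, so it is not fully conjugated — not aromatic (1,3-cyclohexadiene).
The fused 6/5-membered bicyclic (with one oxygen) is a single π system with 9 sp² atoms and 10 π electrons from ring double bonds plus a heteroatom lone pair. 10 = 4(2)+2, so the system is aromatic and both rings count as aromatic (benzofuran).
The second 5-membered ring has only sp² ring atoms; a planar conformation would have a fully conjugated π system of 4 electrons. But 4 = 4(1), which is 4n not 4n+2, so it is not aromatic (cyclopentadienyl cation).
4 of the 7 rings are aromatic. Total: 4.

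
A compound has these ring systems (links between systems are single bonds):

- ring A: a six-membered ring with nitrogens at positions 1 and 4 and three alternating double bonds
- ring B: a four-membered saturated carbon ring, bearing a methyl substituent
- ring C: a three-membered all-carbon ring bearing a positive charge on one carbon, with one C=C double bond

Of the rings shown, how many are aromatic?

Ring A is fully conjugated (every ring atom contributes a p orbital); 3 ring double bonds give 6 π electrons. 6 = 4(1)+2, so ring A is aromatic (pyrazine).
Ring B has only sp³ atoms, so it is not fully conjugated — not aromatic (cyclobutane).
Ring C is planar and fully conjugated; 1 ring double bond (2 π electrons) plus the carbocation's empty p orbital (0, but keeps the ring conjugated) give 2 π electrons. 2 = 4(0)+2, so ring C is aromatic (cyclopropenyl cation).
Aromatic: A, C. Total: 2.

2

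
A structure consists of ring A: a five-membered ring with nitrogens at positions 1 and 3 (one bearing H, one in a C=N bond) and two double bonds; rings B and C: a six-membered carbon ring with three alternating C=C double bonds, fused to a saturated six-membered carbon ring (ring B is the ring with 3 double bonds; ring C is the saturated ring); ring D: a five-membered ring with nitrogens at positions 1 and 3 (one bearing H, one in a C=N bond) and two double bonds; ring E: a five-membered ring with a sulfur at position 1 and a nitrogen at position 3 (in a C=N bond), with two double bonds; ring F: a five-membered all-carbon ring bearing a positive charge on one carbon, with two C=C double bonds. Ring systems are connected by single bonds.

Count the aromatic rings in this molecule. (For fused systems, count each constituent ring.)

4

Ring A is fully conjugated (every ring atom contributes a p orbital); 2 ring double bonds (4 π electrons) plus a heteroatom lone pair (2) give 6 π electrons. Since 6 = 4n+2 (n=1), ring A is aromatic (imidazole).
Ring B is planar and fully conjugated; 3 ring double bonds give 6 π electrons. That satisfies 4n+2 with n=1, so ring B is aromatic (benzene ring).
Ring C has four sp³ carbons, so it is not fully conjugated — not aromatic (cyclohexane ring).
Ring D is fully conjugated (every ring atom contributes a p orbital); 2 ring double bonds (4 π electrons) plus a heteroatom lone pair (2) give 6 π electrons. Since 6 = 4n+2 (n=1), ring D is aromatic (imidazole).
Ring E has a continuous p-orbital overlap around the ring; 2 ring double bonds (4 π electrons) plus a heteroatom lone pair (2) give 6 π electrons. 6 = 4(1)+2, so ring E is aromatic (thiazole).
Ring F has only sp² ring atoms; a planar conformation would have a fully conjugated π system of 4 electrons. But 4 = 4(1), which is 4n not 4n+2, so ring F is not aromatic (cyclopentadienyl cation).
Aromatic: A, B, D, E. Total: 4.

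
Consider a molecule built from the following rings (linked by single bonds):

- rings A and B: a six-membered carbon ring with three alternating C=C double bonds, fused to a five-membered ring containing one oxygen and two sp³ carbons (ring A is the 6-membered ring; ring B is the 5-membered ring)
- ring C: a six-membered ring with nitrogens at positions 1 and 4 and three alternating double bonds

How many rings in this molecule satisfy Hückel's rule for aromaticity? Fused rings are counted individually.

Ring A is fully conjugated (every ring atom contributes a p orbital); 3 ring double bonds give 6 π electrons. That satisfies 4n+2 with n=1, so ring A is aromatic (benzene ring).
Ring B has two sp³ carbons, so it is not fully conjugated — not aromatic (oxolane ring).
Ring C is fully conjugated (every ring atom contributes a p orbital); 3 ring double bonds give 6 π electrons. That satisfies 4n+2 with n=1, so ring C is aromatic (pyrazine).
Aromatic: A, C. Total: 2.

2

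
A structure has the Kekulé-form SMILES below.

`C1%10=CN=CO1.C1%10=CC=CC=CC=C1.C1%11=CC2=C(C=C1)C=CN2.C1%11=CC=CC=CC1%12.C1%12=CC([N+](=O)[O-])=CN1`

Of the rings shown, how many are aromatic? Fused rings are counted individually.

4

The SMILES encodes a five-membered ring with an oxygen at position 1 and a nitrogen at position 3 (in a C=N bond), with two double bonds; an eight-membered carbon ring with four alternating C=C double bonds; a six-membered carbon ring with three alternating C=C double bonds, fused to a five-membered ring containing one N–H nitrogen and two C=C double bonds; a seven-membered carbon ring with three C=C double bonds and one sp³ carbon; a five-membered ring of four carbons and one nitrogen bearing a hydrogen, with two C=C double bonds.
The 5-membered ring with one oxygen and one =N– is fully conjugated (every ring atom contributes a p orbital); 2 ring double bonds (4 π electrons) plus a heteroatom lone pair (2) give 6 π electrons. 6 = 4(1)+2, so it is aromatic (oxazole).
The 8-membered ring has only sp² ring atoms; a planar conformation would have a fully conjugated π system of 8 electrons. But 8 = 4(2), which is 4n not 4n+2, so it is not aromatic (cyclooctatetraene) — cyclooctatetraene distorts into a non-planar tub to avoid antiaromaticity.
The fused 6/5-membered bicyclic (with one N–H) is a single π system with 9 sp² atoms and 10 π electrons from ring double bonds plus a heteroatom lone pair. 10 = 4(2)+2, so the system is aromatic and both rings count as aromatic (indole).
The 7-membered ring has one sp³ carbon, so it is not fully conjugated — not aromatic (cycloheptatriene).
The 5-membered ring with one N–H is planar and fully conjugated; 2 ring double bonds (4 π electrons) plus a heteroatom lone pair (2) give 6 π electrons. 6 = 4(1)+2, so it is aromatic (pyrrole).
4 of the 6 rings are aromatic. Total: 4.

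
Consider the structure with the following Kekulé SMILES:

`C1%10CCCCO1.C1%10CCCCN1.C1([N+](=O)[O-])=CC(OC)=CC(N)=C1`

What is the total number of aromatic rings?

The SMILES encodes a six-membered saturated ring of five carbons and one oxygen; a six-membered saturated ring of five carbons and one N–H nitrogen; a six-membered carbon ring with three alternating C=C double bonds.
The 6-membered ring with one oxygen has only sp³ atoms, so it is not fully conjugated — not aromatic (tetrahydropyran).
The 6-membered ring with one N–H has only sp³ atoms, so it is not fully conjugated — not aromatic (piperidine).
The 6-membered ring is fully conjugated (every ring atom contributes a p orbital); 3 ring double bonds give 6 π electrons. That satisfies 4n+2 with n=1, so it is aromatic (benzene).
1 of the 3 rings is aromatic. Total: 1.

1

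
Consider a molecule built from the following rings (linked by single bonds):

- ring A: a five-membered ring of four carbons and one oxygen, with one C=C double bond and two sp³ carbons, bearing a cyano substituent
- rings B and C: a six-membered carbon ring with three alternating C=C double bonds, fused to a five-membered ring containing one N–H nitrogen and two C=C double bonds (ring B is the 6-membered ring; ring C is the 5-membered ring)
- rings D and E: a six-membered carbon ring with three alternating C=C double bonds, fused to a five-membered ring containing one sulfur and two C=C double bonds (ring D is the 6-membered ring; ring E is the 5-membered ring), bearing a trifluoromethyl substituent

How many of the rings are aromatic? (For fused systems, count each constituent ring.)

4

Ring A has two sp³ carbons, so it is not fully conjugated — not aromatic (2,3-dihydrofuran).
Rings B and C form a fused bicyclic system (with one N–H) with 9 sp² atoms and 10 π electrons from ring double bonds plus a heteroatom lone pair. 10 = 4(2)+2, so the system is aromatic and both rings count as aromatic (indole).
Rings D and E form a fused bicyclic system (with one sulfur) with 9 sp² atoms and 10 π electrons from ring double bonds plus a heteroatom lone pair. 10 = 4(2)+2, so the system is aromatic and both rings count as aromatic (benzothiophene).
Aromatic: B, C, D, E. Total: 4.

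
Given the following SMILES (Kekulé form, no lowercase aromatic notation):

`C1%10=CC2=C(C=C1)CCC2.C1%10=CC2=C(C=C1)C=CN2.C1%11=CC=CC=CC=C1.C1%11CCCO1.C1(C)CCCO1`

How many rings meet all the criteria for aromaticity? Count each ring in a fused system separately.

3

The SMILES encodes a six-membered carbon ring with three alternating C=C double bonds, fused to a saturated five-membered carbon ring; a six-membered carbon ring with three alternating C=C double bonds, fused to a five-membered ring containing one N–H nitrogen and two C=C double bonds; an eight-membered carbon ring with four alternating C=C double bonds; a five-membered saturated ring of four carbons and one oxygen; a five-membered saturated ring of four carbons and one oxygen.
The 6-membered ring has a continuous p-orbital overlap around the ring; 3 ring double bonds give 6 π electrons. That satisfies 4n+2 with n=1, so it is aromatic (benzene ring).
The 5-membered ring has three sp³ carbons, so it is not fully conjugated — not aromatic (cyclopentane ring).
The fused 6/5-membered bicyclic (with one N–H) is a single π system with 9 sp² atoms and 10 π electrons from ring double bonds plus a heteroatom lone pair. 10 = 4(2)+2, so the system is aromatic and both rings count as aromatic (indole).
The 8-membered ring has only sp² ring atoms; a planar conformation would have a fully conjugated π system of 8 electrons. But 8 = 4(2), which is 4n not 4n+2, so it is not aromatic (cyclooctatetraene) — cyclooctatetraene distorts into a non-planar tub to avoid antiaromaticity.
The 5-membered ring with one oxygen has only sp³ atoms, so it is not fully conjugated — not aromatic (tetrahydrofuran).
The second 5-membered ring with one oxygen has only sp³ atoms, so it is not fully conjugated — not aromatic (tetrahydrofuran).
3 of the 7 rings are aromatic. Total: 3.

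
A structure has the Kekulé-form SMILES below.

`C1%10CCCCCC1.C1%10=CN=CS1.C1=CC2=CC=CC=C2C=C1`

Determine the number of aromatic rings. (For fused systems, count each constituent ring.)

3

The SMILES encodes a seven-membered saturated carbon ring; a five-membered ring with a sulfur at position 1 and a nitrogen at position 3 (in a C=N bond), with two double bonds; two fused six-membered carbon rings, each with three alternating C=C double bonds.
The 7-membered ring has only sp³ atoms, so it is not fully conjugated — not aromatic (cycloheptane).
The 5-membered ring with one sulfur and one =N– is planar and fully conjugated; 2 ring double bonds (4 π electrons) plus a heteroatom lone pair (2) give 6 π electrons. That satisfies 4n+2 with n=1, so it is aromatic (thiazole).
The fused 6/6-membered bicyclic is a single π system with 10 sp² atoms and 10 π electrons from ring double bonds. 10 = 4(2)+2, so the system is aromatic and both rings count as aromatic (naphthalene).
3 of the 4 rings are aromatic. Total: 3.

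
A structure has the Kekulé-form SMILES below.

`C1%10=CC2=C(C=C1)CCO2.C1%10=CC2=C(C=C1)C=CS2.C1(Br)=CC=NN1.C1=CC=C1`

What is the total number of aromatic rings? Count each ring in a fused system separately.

4

The SMILES encodes a six-membered carbon ring with three alternating C=C double bonds, fused to a five-membered ring containing one oxygen and two sp³ carbons; a six-membered carbon ring with three alternating C=C double bonds, fused to a five-membered ring containing one sulfur and two C=C double bonds; a five-membered ring with two adjacent nitrogens (one bearing H, one in a double bond) and two double bonds; a four-membered carbon ring with two alternating C=C double bonds.
The 6-membered ring is fully conjugated (every ring atom contributes a p orbital); 3 ring double bonds give 6 π electrons. 6 = 4(1)+2, so it is aromatic (benzene ring).
The 5-membered ring with one oxygen has two sp³ carbons, so it is not fully conjugated — not aromatic (oxolane ring).
The fused 6/5-membered bicyclic (with one sulfur) is a single π system with 9 sp² atoms and 10 π electrons from ring double bonds plus a heteroatom lone pair. 10 = 4(2)+2, so the system is aromatic and both rings count as aromatic (benzothiophene).
The 5-membered ring with two adjacent nitrogens (one N–H, one =N–) has a continuous p-orbital overlap around the ring; 2 ring double bonds (4 π electrons) plus a heteroatom lone pair (2) give 6 π electrons. 6 = 4(1)+2, so it is aromatic (pyrazole).
The 4-membered ring has only sp² ring atoms; a planar conformation would have a fully conjugated π system of 4 electrons. But 4 = 4(1), which is 4n not 4n+2, so it is not aromatic (cyclobutadiene) — cyclobutadiene is antiaromatic and distorts to a rectangle.
4 of the 6 rings are aromatic. Total: 4.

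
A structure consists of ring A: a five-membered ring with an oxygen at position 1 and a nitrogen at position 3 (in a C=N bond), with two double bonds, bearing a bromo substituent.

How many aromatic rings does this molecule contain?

Ring A is fully conjugated (every ring atom contributes a p orbital); 2 ring double bonds (4 π electrons) plus a heteroatom lone pair (2) give 6 π electrons. 6 = 4(1)+2, so ring A is aromatic (oxazole).

1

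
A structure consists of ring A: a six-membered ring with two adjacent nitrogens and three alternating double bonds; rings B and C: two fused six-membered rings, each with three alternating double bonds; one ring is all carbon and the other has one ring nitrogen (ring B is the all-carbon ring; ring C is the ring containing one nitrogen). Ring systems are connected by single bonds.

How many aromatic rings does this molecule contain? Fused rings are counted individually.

3

Ring A has a continuous p-orbital overlap around the ring; 3 ring double bonds give 6 π electrons. Since 6 = 4n+2 (n=1), ring A is aromatic (pyridazine).
Rings B and C form a fused bicyclic system (with one nitrogen) with 10 sp² atoms and 10 π electrons from ring double bonds. 10 = 4(2)+2, so the system is aromatic and both rings count as aromatic (quinoline).
Aromatic: A, B, C. Total: 3.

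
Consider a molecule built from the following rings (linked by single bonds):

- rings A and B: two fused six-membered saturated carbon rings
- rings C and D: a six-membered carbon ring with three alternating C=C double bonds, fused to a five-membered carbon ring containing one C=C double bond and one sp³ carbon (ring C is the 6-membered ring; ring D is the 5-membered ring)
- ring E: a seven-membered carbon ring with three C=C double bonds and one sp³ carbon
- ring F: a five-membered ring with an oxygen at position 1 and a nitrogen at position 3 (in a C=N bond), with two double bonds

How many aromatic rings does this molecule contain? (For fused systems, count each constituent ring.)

2

Ring A has only sp³ atoms, so it is not fully conjugated — not aromatic (cyclohexane ring).
Ring B has only sp³ atoms, so it is not fully conjugated — not aromatic (cyclohexane ring).
Ring C has a continuous p-orbital overlap around the ring; 3 ring double bonds give 6 π electrons. 6 = 4(1)+2, so ring C is aromatic (benzene ring).
Ring D has one sp³ carbon, so it is not fully conjugated — not aromatic (cyclopentene ring).
Ring E has one sp³ carbon, so it is not fully conjugated — not aromatic (cycloheptatriene).
Ring F is fully conjugated (every ring atom contributes a p orbital); 2 ring double bonds (4 π electrons) plus a heteroatom lone pair (2) give 6 π electrons. 6 = 4(1)+2, so ring F is aromatic (oxazole).
Aromatic: C, F. Total: 2.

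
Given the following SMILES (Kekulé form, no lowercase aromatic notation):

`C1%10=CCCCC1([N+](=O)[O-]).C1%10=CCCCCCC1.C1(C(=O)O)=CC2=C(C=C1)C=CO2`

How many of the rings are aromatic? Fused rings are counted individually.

2

The SMILES encodes a six-membered carbon ring with one C=C double bond; an eight-membered carbon ring with one C=C double bond; a six-membered carbon ring with three alternating C=C double bonds, fused to a five-membered ring containing one oxygen and two C=C double bonds.
The 6-membered ring has four sp³ carbons, so it is not fully conjugated — not aromatic (cyclohexene).
The 8-membered ring has six sp³ carbons, so it is not fully conjugated — not aromatic (cyclooctene).
The fused 6/5-membered bicyclic (with one oxygen) is a single π system with 9 sp² atoms and 10 π electrons from ring double bonds plus a heteroatom lone pair. 10 = 4(2)+2, so the system is aromatic and both rings count as aromatic (benzofuran).
2 of the 4 rings are aromatic. Total: 2.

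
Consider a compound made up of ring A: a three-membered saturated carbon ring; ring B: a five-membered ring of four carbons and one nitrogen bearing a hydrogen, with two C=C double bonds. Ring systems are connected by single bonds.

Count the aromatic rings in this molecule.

1

Ring A has only sp³ atoms, so it is not fully conjugated — not aromatic (cyclopropane).
Ring B is fully conjugated (every ring atom contributes a p orbital); 2 ring double bonds (4 π electrons) plus a heteroatom lone pair (2) give 6 π electrons. That satisfies 4n+2 with n=1, so ring B is aromatic (pyrrole).
Aromatic: B. Total: 1.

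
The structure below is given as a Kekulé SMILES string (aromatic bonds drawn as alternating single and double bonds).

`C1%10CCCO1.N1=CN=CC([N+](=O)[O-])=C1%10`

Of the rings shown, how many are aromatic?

1

The SMILES encodes a five-membered saturated ring of four carbons and one oxygen; a six-membered ring with nitrogens at positions 1 and 3 and three alternating double bonds.
The 5-membered ring with one oxygen has only sp³ atoms, so it is not fully conjugated — not aromatic (tetrahydrofuran).
The 6-membered ring with two nitrogens (1,3) is fully conjugated (every ring atom contributes a p orbital); 3 ring double bonds give 6 π electrons. 6 = 4(1)+2, so it is aromatic (pyrimidine).
1 of the 2 rings is aromatic. Total: 1.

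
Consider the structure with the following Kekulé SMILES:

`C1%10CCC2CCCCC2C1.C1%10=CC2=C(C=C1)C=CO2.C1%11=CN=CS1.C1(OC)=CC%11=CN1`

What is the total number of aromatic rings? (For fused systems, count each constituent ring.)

The SMILES encodes two fused six-membered saturated carbon rings; a six-membered carbon ring with three alternating C=C double bonds, fused to a five-membered ring containing one oxygen and two C=C double bonds; a five-membered ring with a sulfur at position 1 and a nitrogen at position 3 (in a C=N bond), with two double bonds; a five-membered ring of four carbons and one nitrogen bearing a hydrogen, with two C=C double bonds.
The 6-membered ring has only sp³ atoms, so it is not fully conjugated — not aromatic (cyclohexane ring).
The second 6-membered ring has only sp³ atoms, so it is not fully conjugated — not aromatic (cyclohexane ring).
The fused 6/5-membered bicyclic (with one oxygen) is a single π system with 9 sp² atoms and 10 π electrons from ring double bonds plus a heteroatom lone pair. 10 = 4(2)+2, so the system is aromatic and both rings count as aromatic (benzofuran).
The 5-membered ring with one sulfur and one =N– has a continuous p-orbital overlap around the ring; 2 ring double bonds (4 π electrons) plus a heteroatom lone pair (2) give 6 π electrons. 6 = 4(1)+2, so it is aromatic (thiazole).
The 5-membered ring with one N–H is planar and fully conjugated; 2 ring double bonds (4 π electrons) plus a heteroatom lone pair (2) give 6 π electrons. 6 = 4(1)+2, so it is aromatic (pyrrole).
4 of the 6 rings are aromatic. Total: 4.

4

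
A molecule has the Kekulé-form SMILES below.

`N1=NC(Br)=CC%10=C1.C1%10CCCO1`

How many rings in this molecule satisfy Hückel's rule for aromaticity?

1

The SMILES encodes a six-membered ring with two adjacent nitrogens and three alternating double bonds; a five-membered saturated ring of four carbons and one oxygen.
The 6-membered ring with two nitrogens (1,2) is planar and fully conjugated; 3 ring double bonds give 6 π electrons. That satisfies 4n+2 with n=1, so it is aromatic (pyridazine).
The 5-membered ring with one oxygen has only sp³ atoms, so it is not fully conjugated — not aromatic (tetrahydrofuran).
1 of the 2 rings is aromatic. Total: 1.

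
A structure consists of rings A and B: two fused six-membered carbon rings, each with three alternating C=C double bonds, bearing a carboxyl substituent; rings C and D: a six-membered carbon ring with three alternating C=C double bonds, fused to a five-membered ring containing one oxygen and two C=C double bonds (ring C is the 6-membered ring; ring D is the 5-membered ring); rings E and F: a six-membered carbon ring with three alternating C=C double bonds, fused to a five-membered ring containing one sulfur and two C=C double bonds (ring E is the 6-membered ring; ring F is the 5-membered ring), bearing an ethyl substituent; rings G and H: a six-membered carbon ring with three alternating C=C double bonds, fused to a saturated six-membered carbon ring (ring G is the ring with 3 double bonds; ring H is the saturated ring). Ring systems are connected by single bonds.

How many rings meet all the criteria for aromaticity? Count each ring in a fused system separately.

7

Rings A and B form a fused bicyclic system with 10 sp² atoms and 10 π electrons from ring double bonds. 10 = 4(2)+2, so the system is aromatic and both rings count as aromatic (naphthalene).
Rings C and D form a fused bicyclic system (with one oxygen) with 9 sp² atoms and 10 π electrons from ring double bonds plus a heteroatom lone pair. 10 = 4(2)+2, so the system is aromatic and both rings count as aromatic (benzofuran).
Rings E and F form a fused bicyclic system (with one sulfur) with 9 sp² atoms and 10 π electrons from ring double bonds plus a heteroatom lone pair. 10 = 4(2)+2, so the system is aromatic and both rings count as aromatic (benzothiophene).
Ring G has a continuous p-orbital overlap around the ring; 3 ring double bonds give 6 π electrons. That satisfies 4n+2 with n=1, so ring G is aromatic (benzene ring).
Ring H has four sp³ carbons, so it is not fully conjugated — not aromatic (cyclohexane ring).
Aromatic: A, B, C, D, E, F, G. Total: 7.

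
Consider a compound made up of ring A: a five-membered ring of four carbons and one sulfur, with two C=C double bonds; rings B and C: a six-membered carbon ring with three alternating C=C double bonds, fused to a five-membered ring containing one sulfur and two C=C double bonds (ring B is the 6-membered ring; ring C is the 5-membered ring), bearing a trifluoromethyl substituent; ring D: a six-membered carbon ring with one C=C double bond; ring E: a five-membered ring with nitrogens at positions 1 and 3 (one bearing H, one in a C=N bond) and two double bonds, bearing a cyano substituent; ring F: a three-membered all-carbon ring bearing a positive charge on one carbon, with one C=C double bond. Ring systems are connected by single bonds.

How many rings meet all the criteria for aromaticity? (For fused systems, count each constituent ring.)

5

Ring A is fully conjugated (every ring atom contributes a p orbital); 2 ring double bonds (4 π electrons) plus a heteroatom lone pair (2) give 6 π electrons. 6 = 4(1)+2, so ring A is aromatic (thiophene).
Rings B and C form a fused bicyclic system (with one sulfur) with 9 sp² atoms and 10 π electrons from ring double bonds plus a heteroatom lone pair. 10 = 4(2)+2, so the system is aromatic and both rings count as aromatic (benzothiophene).
Ring D has four sp³ carbons, so it is not fully conjugated — not aromatic (cyclohexene).
Ring E is planar and fully conjugated; 2 ring double bonds (4 π electrons) plus a heteroatom lone pair (2) give 6 π electrons. 6 = 4(1)+2, so ring E is aromatic (imidazole).
Ring F is fully conjugated (every ring atom contributes a p orbital); 1 ring double bond (2 π electrons) plus the carbocation's empty p orbital (0, but keeps the ring conjugated) give 2 π electrons. That satisfies 4n+2 with n=0, so ring F is aromatic (cyclopropenyl cation).
Aromatic: A, B, C, E, F. Total: 5.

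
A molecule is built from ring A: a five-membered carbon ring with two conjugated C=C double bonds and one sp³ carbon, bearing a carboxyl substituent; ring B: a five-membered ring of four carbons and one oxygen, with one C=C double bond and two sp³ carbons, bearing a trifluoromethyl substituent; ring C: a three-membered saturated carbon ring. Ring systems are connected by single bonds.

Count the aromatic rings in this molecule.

Ring A has one sp³ carbon, so it is not fully conjugated — not aromatic (cyclopentadiene).
Ring B has two sp³ carbons, so it is not fully conjugated — not aromatic (2,3-dihydrofuran).
Ring C has only sp³ atoms, so it is not fully conjugated — not aromatic (cyclopropane).
No ring is aromatic. Total: 0.

0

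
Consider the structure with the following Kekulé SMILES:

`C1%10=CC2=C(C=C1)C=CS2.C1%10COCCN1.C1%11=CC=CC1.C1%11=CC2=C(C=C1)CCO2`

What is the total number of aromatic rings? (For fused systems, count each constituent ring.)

The SMILES encodes a six-membered carbon ring with three alternating C=C double bonds, fused to a five-membered ring containing one sulfur and two C=C double bonds; a six-membered saturated ring with an oxygen and an N–H nitrogen at positions 1 and 4; a five-membered carbon ring with two conjugated C=C double bonds and one sp³ carbon; a six-membered carbon ring with three alternating C=C double bonds, fused to a five-membered ring containing one oxygen and two sp³ carbons.
The fused 6/5-membered bicyclic (with one sulfur) is a single π system with 9 sp² atoms and 10 π electrons from ring double bonds plus a heteroatom lone pair. 10 = 4(2)+2, so the system is aromatic and both rings count as aromatic (benzothiophene).
The 6-membered ring with one oxygen and one N–H (1,4) has only sp³ atoms, so it is not fully conjugated — not aromatic (morpholine).
The 5-membered ring has one sp³ carbon, so it is not fully conjugated — not aromatic (cyclopentadiene).
The 6-membered ring is planar and fully conjugated; 3 ring double bonds give 6 π electrons. Since 6 = 4n+2 (n=1), it is aromatic (benzene ring).
The 5-membered ring with one oxygen has two sp³ carbons, so it is not fully conjugated — not aromatic (oxolane ring).
3 of the 6 rings are aromatic. Total: 3.

3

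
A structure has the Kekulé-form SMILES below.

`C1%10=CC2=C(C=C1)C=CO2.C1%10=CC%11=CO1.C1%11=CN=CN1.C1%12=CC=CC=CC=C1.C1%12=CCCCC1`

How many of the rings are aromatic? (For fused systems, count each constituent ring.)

4

The SMILES encodes a six-membered carbon ring with three alternating C=C double bonds, fused to a five-membered ring containing one oxygen and two C=C double bonds; a five-membered ring of four carbons and one oxygen, with two C=C double bonds; a five-membered ring with nitrogens at positions 1 and 3 (one bearing H, one in a C=N bond) and two double bonds; an eight-membered carbon ring with four alternating C=C double bonds; a six-membered carbon ring with one C=C double bond.
The fused 6/5-membered bicyclic (with one oxygen) is a single π system with 9 sp² atoms and 10 π electrons from ring double bonds plus a heteroatom lone pair. 10 = 4(2)+2, so the system is aromatic and both rings count as aromatic (benzofuran).
The 5-membered ring with one oxygen is fully conjugated (every ring atom contributes a p orbital); 2 ring double bonds (4 π electrons) plus a heteroatom lone pair (2) give 6 π electrons. That satisfies 4n+2 with n=1, so it is aromatic (furan).
The 5-membered ring with two nitrogens (one N–H, one =N–) is planar and fully conjugated; 2 ring double bonds (4 π electrons) plus a heteroatom lone pair (2) give 6 π electrons. Since 6 = 4n+2 (n=1), it is aromatic (imidazole).
The 8-membered ring has only sp² ring atoms; a planar conformation would have a fully conjugated π system of 8 electrons. But 8 = 4(2), which is 4n not 4n+2, so it is not aromatic (cyclooctatetraene) — cyclooctatetraene distorts into a non-planar tub to avoid antiaromaticity.
The 6-membered ring has four sp³ carbons, so it is not fully conjugated — not aromatic (cyclohexene).
4 of the 6 rings are aromatic. Total: 4.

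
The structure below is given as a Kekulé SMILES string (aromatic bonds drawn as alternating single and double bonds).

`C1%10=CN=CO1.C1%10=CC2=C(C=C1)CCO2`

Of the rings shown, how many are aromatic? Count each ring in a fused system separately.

The SMILES encodes a five-membered ring with an oxygen at position 1 and a nitrogen at position 3 (in a C=N bond), with two double bonds; a six-membered carbon ring with three alternating C=C double bonds, fused to a five-membered ring containing one oxygen and two sp³ carbons.
The 5-membered ring with one oxygen and one =N– has a continuous p-orbital overlap around the ring; 2 ring double bonds (4 π electrons) plus a heteroatom lone pair (2) give 6 π electrons. Since 6 = 4n+2 (n=1), it is aromatic (oxazole).
The 6-membered ring has a continuous p-orbital overlap around the ring; 3 ring double bonds give 6 π electrons. 6 = 4(1)+2, so it is aromatic (benzene ring).
The 5-membered ring with one oxygen has two sp³ carbons, so it is not fully conjugated — not aromatic (oxolane ring).
2 of the 3 rings are aromatic. Total: 2.

2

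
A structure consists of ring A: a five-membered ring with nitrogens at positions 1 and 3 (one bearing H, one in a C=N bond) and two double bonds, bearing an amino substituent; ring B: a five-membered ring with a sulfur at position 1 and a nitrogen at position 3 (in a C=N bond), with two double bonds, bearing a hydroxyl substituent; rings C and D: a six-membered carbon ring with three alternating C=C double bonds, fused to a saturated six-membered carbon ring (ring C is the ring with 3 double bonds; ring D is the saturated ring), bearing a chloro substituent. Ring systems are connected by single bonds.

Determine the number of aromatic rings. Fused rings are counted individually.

Ring A has a continuous p-orbital overlap around the ring; 2 ring double bonds (4 π electrons) plus a heteroatom lone pair (2) give 6 π electrons. That satisfies 4n+2 with n=1, so ring A is aromatic (imidazole).
Ring B is planar and fully conjugated; 2 ring double bonds (4 π electrons) plus a heteroatom lone pair (2) give 6 π electrons. Since 6 = 4n+2 (n=1), ring B is aromatic (thiazole).
Ring C has a continuous p-orbital overlap around the ring; 3 ring double bonds give 6 π electrons. Since 6 = 4n+2 (n=1), ring C is aromatic (benzene ring).
Ring D has four sp³ carbons, so it is not fully conjugated — not aromatic (cyclohexane ring).
Aromatic: A, B, C. Total: 3.

3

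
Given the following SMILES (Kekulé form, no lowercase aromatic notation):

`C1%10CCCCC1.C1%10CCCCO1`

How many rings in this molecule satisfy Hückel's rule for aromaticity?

0

The SMILES encodes a six-membered saturated carbon ring; a six-membered saturated ring of five carbons and one oxygen.
The 6-membered ring has only sp³ atoms, so it is not fully conjugated — not aromatic (cyclohexane).
The 6-membered ring with one oxygen has only sp³ atoms, so it is not fully conjugated — not aromatic (tetrahydropyran).
None of the rings are aromatic. Total: 0.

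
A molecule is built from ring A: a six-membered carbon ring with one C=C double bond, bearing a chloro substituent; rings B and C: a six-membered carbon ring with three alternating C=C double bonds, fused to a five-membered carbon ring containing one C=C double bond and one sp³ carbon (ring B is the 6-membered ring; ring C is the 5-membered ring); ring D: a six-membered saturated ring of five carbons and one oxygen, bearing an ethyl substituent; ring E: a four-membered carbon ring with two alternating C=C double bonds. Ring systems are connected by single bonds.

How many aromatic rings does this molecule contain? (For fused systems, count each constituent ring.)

1

Ring A has four sp³ carbons, so it is not fully conjugated — not aromatic (cyclohexene).
Ring B is fully conjugated (every ring atom contributes a p orbital); 3 ring double bonds give 6 π electrons. Since 6 = 4n+2 (n=1), ring B is aromatic (benzene ring).
Ring C has one sp³ carbon, so it is not fully conjugated — not aromatic (cyclopentene ring).
Ring D has only sp³ atoms, so it is not fully conjugated — not aromatic (tetrahydropyran).
Ring E has only sp² ring atoms; a planar conformation would have a fully conjugated π system of 4 electrons. But 4 = 4(1), which is 4n not 4n+2, so ring E is not aromatic (cyclobutadiene) — cyclobutadiene is antiaromatic and distorts to a rectangle.
Aromatic: B. Total: 1.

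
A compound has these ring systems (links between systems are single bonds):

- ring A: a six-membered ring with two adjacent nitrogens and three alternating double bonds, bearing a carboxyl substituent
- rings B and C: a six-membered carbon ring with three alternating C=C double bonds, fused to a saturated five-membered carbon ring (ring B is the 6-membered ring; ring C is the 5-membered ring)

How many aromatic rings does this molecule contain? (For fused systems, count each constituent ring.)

2

Ring A is fully conjugated (every ring atom contributes a p orbital); 3 ring double bonds give 6 π electrons. Since 6 = 4n+2 (n=1), ring A is aromatic (pyridazine).
Ring B has a continuous p-orbital overlap around the ring; 3 ring double bonds give 6 π electrons. 6 = 4(1)+2, so ring B is aromatic (benzene ring).
Ring C has three sp³ carbons, so it is not fully conjugated — not aromatic (cyclopentane ring).
Aromatic: A, B. Total: 2.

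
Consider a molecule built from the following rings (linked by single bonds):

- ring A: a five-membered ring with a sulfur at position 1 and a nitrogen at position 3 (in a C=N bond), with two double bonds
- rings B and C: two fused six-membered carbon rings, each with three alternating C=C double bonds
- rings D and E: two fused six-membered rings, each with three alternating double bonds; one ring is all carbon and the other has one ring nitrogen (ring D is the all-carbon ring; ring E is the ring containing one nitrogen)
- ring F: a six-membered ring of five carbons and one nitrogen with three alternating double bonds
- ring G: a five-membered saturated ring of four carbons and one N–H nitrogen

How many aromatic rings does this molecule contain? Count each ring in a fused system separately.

Ring A is fully conjugated (every ring atom contributes a p orbital); 2 ring double bonds (4 π electrons) plus a heteroatom lone pair (2) give 6 π electrons. 6 = 4(1)+2, so ring A is aromatic (thiazole).
Rings B and C form a fused bicyclic system with 10 sp² atoms and 10 π electrons from ring double bonds. 10 = 4(2)+2, so the system is aromatic and both rings count as aromatic (naphthalene).
Rings D and E form a fused bicyclic system (with one nitrogen) with 10 sp² atoms and 10 π electrons from ring double bonds. 10 = 4(2)+2, so the system is aromatic and both rings count as aromatic (quinoline).
Ring F has a continuous p-orbital overlap around the ring; 3 ring double bonds give 6 π electrons. 6 = 4(1)+2, so ring F is aromatic (pyridine).
Ring G has only sp³ atoms, so it is not fully conjugated — not aromatic (pyrrolidine).
Aromatic: A, B, C, D, E, F. Total: 6.

6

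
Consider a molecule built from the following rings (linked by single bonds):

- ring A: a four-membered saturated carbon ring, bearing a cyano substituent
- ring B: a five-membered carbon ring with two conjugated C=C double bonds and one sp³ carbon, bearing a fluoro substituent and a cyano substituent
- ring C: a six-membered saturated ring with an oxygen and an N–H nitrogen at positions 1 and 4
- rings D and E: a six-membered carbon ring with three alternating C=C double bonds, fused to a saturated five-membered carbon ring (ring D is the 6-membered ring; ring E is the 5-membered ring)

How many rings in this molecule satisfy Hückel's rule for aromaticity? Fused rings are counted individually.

1

Ring A has only sp³ atoms, so it is not fully conjugated — not aromatic (cyclobutane).
Ring B has one sp³ carbon, so it is not fully conjugated — not aromatic (cyclopentadiene).
Ring C has only sp³ atoms, so it is not fully conjugated — not aromatic (morpholine).
Ring D is fully conjugated (every ring atom contributes a p orbital); 3 ring double bonds give 6 π electrons. That satisfies 4n+2 with n=1, so ring D is aromatic (benzene ring).
Ring E has three sp³ carbons, so it is not fully conjugated — not aromatic (cyclopentane ring).
Aromatic: D. Total: 1.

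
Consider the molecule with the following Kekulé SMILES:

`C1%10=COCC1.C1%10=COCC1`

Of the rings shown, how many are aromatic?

The SMILES encodes a five-membered ring of four carbons and one oxygen, with one C=C double bond and two sp³ carbons; a five-membered ring of four carbons and one oxygen, with one C=C double bond and two sp³ carbons.
The 5-membered ring with one oxygen has two sp³ carbons, so it is not fully conjugated — not aromatic (2,3-dihydrofuran).
The second 5-membered ring with one oxygen has two sp³ carbons, so it is not fully conjugated — not aromatic (2,3-dihydrofuran).
None of the rings are aromatic. Total: 0.

0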